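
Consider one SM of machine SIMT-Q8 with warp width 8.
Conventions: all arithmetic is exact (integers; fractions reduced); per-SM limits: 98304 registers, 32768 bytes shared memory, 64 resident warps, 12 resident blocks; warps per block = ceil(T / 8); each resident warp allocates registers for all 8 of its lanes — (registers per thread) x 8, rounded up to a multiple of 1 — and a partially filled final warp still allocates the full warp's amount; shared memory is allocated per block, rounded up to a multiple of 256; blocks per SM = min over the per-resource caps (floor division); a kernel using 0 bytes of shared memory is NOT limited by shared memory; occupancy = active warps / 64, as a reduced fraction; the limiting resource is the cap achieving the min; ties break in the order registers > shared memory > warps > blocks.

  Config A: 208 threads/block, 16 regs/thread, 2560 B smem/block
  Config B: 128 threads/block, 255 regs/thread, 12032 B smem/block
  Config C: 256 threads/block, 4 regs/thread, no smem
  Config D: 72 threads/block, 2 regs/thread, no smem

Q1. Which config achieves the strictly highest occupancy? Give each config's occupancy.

occupancies: A 13/16, B 1/2, C 1, D 63/64

Answer: C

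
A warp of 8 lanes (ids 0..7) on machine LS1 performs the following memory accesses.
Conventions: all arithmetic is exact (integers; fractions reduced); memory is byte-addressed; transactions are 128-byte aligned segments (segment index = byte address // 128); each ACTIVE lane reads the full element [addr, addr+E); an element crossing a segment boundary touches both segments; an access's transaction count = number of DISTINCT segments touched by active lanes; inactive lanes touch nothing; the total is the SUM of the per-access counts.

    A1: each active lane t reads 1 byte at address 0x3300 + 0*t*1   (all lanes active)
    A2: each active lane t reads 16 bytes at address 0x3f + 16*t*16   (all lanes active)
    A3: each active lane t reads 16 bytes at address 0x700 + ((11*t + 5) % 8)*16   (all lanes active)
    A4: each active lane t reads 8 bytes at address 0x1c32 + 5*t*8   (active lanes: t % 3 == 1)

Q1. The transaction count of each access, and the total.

A1: 1 transaction
A2: 8 transactions
A3: 1 transaction
A4: 3 transactions

Answer: 1,8,1,3; total 13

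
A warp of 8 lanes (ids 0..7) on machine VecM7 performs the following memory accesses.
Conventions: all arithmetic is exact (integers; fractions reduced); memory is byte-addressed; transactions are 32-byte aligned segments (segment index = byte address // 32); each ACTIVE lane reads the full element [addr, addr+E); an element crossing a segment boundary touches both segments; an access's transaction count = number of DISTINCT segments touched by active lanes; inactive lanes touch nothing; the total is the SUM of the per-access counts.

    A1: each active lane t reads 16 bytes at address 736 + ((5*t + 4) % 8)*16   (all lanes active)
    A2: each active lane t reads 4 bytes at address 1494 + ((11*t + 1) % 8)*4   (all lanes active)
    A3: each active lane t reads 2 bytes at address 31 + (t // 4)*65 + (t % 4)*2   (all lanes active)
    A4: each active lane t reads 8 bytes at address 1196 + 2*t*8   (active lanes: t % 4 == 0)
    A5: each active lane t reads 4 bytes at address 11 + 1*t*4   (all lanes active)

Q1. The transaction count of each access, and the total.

A1: 4 transactions
A2: 2 transactions
A3: 3 transactions
A4: 2 transactions
A5: 2 transactions

Answer: 4,2,3,2,2; total 13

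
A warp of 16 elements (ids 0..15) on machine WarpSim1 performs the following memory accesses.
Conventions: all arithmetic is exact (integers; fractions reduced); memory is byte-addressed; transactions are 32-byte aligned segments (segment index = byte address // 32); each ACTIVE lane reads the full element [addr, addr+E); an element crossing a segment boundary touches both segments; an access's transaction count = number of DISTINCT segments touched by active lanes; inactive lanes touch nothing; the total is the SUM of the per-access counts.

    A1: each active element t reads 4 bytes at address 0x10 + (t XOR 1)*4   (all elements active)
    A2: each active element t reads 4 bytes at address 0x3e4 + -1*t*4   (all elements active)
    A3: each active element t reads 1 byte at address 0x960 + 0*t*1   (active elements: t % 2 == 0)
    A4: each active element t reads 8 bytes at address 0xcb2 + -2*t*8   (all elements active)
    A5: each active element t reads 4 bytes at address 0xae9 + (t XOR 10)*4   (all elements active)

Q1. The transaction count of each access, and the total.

A1: 3 transactions
A2: 3 transactions
A3: 1 transaction
A4: 8 transactions
A5: 3 transactions

Answer: 3,3,1,8,3; total 18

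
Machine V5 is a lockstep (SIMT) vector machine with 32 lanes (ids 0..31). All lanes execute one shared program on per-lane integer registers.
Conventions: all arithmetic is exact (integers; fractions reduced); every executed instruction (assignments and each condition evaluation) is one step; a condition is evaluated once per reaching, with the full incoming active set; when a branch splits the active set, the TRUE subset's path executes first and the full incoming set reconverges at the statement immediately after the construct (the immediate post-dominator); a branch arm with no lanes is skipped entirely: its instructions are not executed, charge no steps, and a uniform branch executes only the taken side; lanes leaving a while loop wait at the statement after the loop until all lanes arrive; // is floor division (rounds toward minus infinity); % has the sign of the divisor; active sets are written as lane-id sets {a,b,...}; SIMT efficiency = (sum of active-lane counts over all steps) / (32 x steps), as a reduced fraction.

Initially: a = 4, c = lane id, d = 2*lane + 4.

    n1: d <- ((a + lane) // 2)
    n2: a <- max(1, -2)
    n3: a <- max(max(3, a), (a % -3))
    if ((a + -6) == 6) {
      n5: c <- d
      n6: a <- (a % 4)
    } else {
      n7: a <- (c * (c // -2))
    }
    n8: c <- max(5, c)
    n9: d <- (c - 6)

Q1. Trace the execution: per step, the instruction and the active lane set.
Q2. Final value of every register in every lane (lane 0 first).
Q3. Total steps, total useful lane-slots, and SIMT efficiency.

step 0: d <- ((a + lane) // 2)       {0,1,2,3,4,5,6,7,8,9,10,11,12,13,14,15,16,17,18,19,20,21,22,23,24,25,26,27,28,29,30,31}
step 1: a <- max(1, -2)              {0,1,2,3,4,5,6,7,8,9,10,11,12,13,14,15,16,17,18,19,20,21,22,23,24,25,26,27,28,29,30,31}
step 2: a <- max(max(3, a), (a % -3)) {0,1,2,3,4,5,6,7,8,9,10,11,12,13,14,15,16,17,18,19,20,21,22,23,24,25,26,27,28,29,30,31}
step 3: eval ((a + -6) == 6)         {0,1,2,3,4,5,6,7,8,9,10,11,12,13,14,15,16,17,18,19,20,21,22,23,24,25,26,27,28,29,30,31}
step 4: a <- (c * (c // -2))         {0,1,2,3,4,5,6,7,8,9,10,11,12,13,14,15,16,17,18,19,20,21,22,23,24,25,26,27,28,29,30,31}
step 5: c <- max(5, c)               {0,1,2,3,4,5,6,7,8,9,10,11,12,13,14,15,16,17,18,19,20,21,22,23,24,25,26,27,28,29,30,31}
step 6: d <- (c - 6)                 {0,1,2,3,4,5,6,7,8,9,10,11,12,13,14,15,16,17,18,19,20,21,22,23,24,25,26,27,28,29,30,31}

Answer: 7 steps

a: 0,-1,-2,-6,-8,-15,-18,-28,-32,-45,-50,-66,-72,-91,-98,-120,-128,-153,-162,-190,-200,-231,-242,-276,-288,-325,-338,-378,-392,-435,-450,-496
c: 5,5,5,5,5,5,6,7,8,9,10,11,12,13,14,15,16,17,18,19,20,21,22,23,24,25,26,27,28,29,30,31
d: -1,-1,-1,-1,-1,-1,0,1,2,3,4,5,6,7,8,9,10,11,12,13,14,15,16,17,18,19,20,21,22,23,24,25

steps = 7; useful = 224; efficiency = 224/224 = 1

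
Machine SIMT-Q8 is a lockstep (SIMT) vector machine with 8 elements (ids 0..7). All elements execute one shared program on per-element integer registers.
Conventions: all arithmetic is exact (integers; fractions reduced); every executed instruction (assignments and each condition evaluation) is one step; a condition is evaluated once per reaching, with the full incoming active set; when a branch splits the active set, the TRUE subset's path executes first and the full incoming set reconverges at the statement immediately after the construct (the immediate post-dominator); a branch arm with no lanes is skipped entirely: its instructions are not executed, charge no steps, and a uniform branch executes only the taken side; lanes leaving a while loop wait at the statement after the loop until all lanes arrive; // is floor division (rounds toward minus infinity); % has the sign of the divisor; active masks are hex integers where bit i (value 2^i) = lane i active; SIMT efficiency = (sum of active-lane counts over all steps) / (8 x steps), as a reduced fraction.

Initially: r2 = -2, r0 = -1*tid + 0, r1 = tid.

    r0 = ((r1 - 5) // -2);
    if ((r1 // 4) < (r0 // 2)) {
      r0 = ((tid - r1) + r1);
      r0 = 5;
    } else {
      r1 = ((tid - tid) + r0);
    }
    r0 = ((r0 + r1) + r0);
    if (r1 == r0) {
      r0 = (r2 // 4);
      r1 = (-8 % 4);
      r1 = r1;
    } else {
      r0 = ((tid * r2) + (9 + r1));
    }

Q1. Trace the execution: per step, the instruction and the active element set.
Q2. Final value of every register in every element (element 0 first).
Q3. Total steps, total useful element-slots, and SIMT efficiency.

step 0: r0 <- ((r1 - 5) // -2)       0xff
step 1: eval ((r1 // 4) < (r0 // 2)) 0xff
step 2: r0 <- ((tid - r1) + r1)      0x03
step 3: r0 <- 5                      0x03
step 4: r1 <- ((tid - tid) + r0)     0xfc
step 5: r0 <- ((r0 + r1) + r0)       0xff
step 6: eval (r1 == r0)              0xff
step 7: r0 <- (r2 // 4)              0x30
step 8: r1 <- (-8 % 4)               0x30
step 9: r1 <- r1                     0x30
step 10: r0 <- ((tid * r2) + (9 + r1)) 0xcf

Answer: 11 steps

r2: -2,-2,-2,-2,-2,-2,-2,-2
r0: 9,8,6,4,-1,-1,-4,-6
r1: 0,1,1,1,0,0,-1,-1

steps = 11; useful = 54; efficiency = 54/88 = 27/44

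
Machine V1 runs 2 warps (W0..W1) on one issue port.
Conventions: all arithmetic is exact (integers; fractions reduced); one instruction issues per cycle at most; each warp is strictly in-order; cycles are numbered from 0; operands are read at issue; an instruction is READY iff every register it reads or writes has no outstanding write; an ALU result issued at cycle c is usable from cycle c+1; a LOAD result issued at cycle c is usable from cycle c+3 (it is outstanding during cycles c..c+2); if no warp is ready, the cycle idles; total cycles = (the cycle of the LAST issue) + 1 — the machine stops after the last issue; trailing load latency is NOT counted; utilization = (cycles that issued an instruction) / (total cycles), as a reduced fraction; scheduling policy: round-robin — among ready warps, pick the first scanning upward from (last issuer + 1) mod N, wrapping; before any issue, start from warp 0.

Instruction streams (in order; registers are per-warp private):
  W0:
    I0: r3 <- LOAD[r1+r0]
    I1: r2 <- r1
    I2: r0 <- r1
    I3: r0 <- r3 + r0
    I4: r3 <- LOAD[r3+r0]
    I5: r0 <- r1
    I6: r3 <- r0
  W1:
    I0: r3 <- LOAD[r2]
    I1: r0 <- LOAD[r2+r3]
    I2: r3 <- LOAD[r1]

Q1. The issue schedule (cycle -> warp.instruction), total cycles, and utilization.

cycle 0: W0.I0
cycle 1: W1.I0
cycle 2: W0.I1
cycle 3: W0.I2
cycle 4: W1.I1
cycle 5: W0.I3
cycle 6: W1.I2
cycle 7: W0.I4
cycle 8: W0.I5
cycle 9: idle
cycle 10: W0.I6

Answer: 11 cycles, utilization 10/11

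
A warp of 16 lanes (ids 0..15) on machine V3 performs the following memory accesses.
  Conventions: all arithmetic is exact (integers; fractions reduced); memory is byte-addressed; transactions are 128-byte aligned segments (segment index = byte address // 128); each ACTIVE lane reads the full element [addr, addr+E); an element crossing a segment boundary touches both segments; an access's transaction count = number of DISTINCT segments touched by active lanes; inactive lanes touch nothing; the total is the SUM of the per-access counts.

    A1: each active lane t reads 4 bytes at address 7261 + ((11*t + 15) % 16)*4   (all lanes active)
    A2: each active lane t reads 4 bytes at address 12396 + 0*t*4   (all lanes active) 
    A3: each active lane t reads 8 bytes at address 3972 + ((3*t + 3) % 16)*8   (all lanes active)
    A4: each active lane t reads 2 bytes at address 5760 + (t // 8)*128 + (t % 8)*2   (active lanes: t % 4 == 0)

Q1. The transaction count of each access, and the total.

A1: 2 transactions
A2: 1 transaction
A3: 2 transactions
A4: 2 transactions

Answer: 2,1,2,2; total 7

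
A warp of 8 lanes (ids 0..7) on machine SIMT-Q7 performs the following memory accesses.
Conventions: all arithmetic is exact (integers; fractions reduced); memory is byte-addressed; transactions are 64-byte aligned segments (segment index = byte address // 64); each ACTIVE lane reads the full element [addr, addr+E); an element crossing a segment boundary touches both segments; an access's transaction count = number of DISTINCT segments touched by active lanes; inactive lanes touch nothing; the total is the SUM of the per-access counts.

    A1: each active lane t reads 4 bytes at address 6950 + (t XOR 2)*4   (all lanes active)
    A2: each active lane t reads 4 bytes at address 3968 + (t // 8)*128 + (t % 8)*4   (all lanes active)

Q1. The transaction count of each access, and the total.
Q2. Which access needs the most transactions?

A1: 2 transactions
A2: 1 transaction

Answer: 2,1; total 3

Answer: A1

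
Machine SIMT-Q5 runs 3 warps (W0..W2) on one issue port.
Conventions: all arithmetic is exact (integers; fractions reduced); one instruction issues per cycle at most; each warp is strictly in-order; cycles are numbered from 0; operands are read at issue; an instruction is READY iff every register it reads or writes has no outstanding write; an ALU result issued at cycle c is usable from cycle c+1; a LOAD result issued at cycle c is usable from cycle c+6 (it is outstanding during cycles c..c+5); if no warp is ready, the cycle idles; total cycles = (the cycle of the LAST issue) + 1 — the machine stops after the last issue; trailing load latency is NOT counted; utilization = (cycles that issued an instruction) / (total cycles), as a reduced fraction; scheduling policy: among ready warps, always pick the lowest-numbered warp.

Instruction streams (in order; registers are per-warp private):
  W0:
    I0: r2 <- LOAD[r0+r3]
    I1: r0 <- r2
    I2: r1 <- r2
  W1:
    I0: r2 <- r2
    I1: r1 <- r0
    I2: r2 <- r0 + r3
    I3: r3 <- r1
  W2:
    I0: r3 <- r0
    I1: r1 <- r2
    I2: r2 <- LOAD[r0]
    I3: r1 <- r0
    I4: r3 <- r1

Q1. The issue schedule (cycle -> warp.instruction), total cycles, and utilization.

cycle 0: W0.I0
cycle 1: W1.I0
cycle 2: W1.I1
cycle 3: W1.I2
cycle 4: W1.I3
cycle 5: W2.I0
cycle 6: W0.I1
cycle 7: W0.I2
cycle 8: W2.I1
cycle 9: W2.I2
cycle 10: W2.I3
cycle 11: W2.I4

Answer: 12 cycles, utilization 1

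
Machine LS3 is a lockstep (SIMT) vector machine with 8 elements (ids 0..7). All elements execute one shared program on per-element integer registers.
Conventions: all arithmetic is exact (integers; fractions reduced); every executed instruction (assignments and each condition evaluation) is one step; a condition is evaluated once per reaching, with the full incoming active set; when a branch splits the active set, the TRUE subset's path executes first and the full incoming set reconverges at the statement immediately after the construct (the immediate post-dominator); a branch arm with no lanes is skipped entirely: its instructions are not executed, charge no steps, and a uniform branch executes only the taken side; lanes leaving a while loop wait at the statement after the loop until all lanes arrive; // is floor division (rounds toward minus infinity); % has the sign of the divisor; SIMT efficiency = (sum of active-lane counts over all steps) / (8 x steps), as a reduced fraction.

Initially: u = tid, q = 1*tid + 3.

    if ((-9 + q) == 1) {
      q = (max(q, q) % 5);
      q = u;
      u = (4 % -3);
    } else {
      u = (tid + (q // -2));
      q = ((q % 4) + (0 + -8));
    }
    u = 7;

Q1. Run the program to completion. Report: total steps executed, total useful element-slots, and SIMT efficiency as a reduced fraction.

Answer: 7 steps, 33 useful, 33/56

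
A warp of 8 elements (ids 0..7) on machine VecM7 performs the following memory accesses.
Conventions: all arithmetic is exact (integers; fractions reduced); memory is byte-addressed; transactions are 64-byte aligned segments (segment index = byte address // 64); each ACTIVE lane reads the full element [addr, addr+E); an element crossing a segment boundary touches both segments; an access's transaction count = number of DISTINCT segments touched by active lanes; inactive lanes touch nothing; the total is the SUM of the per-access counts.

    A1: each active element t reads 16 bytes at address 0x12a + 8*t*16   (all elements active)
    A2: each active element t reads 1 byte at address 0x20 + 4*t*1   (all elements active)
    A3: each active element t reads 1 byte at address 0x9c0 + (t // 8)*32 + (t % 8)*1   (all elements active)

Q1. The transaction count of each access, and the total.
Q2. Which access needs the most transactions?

A1: 8 transactions
A2: 1 transaction
A3: 1 transaction

Answer: 8,1,1; total 10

Answer: A1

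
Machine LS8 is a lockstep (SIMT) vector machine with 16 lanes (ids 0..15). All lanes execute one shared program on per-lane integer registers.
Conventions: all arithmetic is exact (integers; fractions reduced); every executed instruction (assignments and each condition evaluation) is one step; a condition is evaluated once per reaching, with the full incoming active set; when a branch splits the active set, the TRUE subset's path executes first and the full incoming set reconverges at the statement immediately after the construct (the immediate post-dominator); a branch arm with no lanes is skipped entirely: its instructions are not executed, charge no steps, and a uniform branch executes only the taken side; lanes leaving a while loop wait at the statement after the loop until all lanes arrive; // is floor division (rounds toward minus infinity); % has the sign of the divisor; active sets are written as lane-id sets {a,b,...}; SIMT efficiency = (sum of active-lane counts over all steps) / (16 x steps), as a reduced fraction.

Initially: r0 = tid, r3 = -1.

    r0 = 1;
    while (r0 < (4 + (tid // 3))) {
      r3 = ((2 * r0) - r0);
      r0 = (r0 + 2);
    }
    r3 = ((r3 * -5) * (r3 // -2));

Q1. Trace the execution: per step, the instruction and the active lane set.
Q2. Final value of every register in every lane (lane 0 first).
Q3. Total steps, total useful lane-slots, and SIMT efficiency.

step 0: r0 <- 1                      {0,1,2,3,4,5,6,7,8,9,10,11,12,13,14,15}
step 1: eval (r0 < (4 + (tid // 3))) {0,1,2,3,4,5,6,7,8,9,10,11,12,13,14,15}
step 2: r3 <- ((2 * r0) - r0)        {0,1,2,3,4,5,6,7,8,9,10,11,12,13,14,15}
step 3: r0 <- (r0 + 2)               {0,1,2,3,4,5,6,7,8,9,10,11,12,13,14,15}
step 4: eval (r0 < (4 + (tid // 3))) {0,1,2,3,4,5,6,7,8,9,10,11,12,13,14,15}
step 5: r3 <- ((2 * r0) - r0)        {0,1,2,3,4,5,6,7,8,9,10,11,12,13,14,15}
step 6: r0 <- (r0 + 2)               {0,1,2,3,4,5,6,7,8,9,10,11,12,13,14,15}
step 7: eval (r0 < (4 + (tid // 3))) {0,1,2,3,4,5,6,7,8,9,10,11,12,13,14,15}
step 8: r3 <- ((2 * r0) - r0)        {6,7,8,9,10,11,12,13,14,15}
step 9: r0 <- (r0 + 2)               {6,7,8,9,10,11,12,13,14,15}
step 10: eval (r0 < (4 + (tid // 3))) {6,7,8,9,10,11,12,13,14,15}
step 11: r3 <- ((2 * r0) - r0)        {12,13,14,15}
step 12: r0 <- (r0 + 2)               {12,13,14,15}
step 13: eval (r0 < (4 + (tid // 3))) {12,13,14,15}
step 14: r3 <- ((r3 * -5) * (r3 // -2)) {0,1,2,3,4,5,6,7,8,9,10,11,12,13,14,15}

Answer: 15 steps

r0: 5,5,5,5,5,5,7,7,7,7,7,7,9,9,9,9
r3: 30,30,30,30,30,30,75,75,75,75,75,75,140,140,140,140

steps = 15; useful = 186; efficiency = 186/240 = 31/40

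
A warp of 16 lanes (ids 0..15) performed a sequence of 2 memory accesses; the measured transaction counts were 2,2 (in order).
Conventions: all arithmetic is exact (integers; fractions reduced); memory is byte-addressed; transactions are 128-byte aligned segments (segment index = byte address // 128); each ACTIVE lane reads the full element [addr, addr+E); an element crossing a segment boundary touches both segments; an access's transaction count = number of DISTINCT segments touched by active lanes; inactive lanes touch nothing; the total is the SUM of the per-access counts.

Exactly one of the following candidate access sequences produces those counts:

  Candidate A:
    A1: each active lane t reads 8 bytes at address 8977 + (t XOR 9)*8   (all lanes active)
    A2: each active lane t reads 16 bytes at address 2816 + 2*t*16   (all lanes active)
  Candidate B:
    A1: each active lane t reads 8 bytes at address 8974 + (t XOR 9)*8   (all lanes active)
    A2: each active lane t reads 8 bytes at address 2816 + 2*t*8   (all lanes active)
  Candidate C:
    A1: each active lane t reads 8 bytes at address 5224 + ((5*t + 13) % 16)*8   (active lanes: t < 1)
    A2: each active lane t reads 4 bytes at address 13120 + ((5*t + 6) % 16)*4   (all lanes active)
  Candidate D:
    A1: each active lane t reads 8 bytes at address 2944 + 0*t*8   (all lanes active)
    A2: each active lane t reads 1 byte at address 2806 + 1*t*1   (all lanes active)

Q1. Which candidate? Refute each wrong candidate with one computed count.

A: A2 gives 4 transactions, not 2
C: A1 gives 1 transaction, not 2
D: A1 gives 1 transaction, not 2
B: all counts match (2,2)

Answer: B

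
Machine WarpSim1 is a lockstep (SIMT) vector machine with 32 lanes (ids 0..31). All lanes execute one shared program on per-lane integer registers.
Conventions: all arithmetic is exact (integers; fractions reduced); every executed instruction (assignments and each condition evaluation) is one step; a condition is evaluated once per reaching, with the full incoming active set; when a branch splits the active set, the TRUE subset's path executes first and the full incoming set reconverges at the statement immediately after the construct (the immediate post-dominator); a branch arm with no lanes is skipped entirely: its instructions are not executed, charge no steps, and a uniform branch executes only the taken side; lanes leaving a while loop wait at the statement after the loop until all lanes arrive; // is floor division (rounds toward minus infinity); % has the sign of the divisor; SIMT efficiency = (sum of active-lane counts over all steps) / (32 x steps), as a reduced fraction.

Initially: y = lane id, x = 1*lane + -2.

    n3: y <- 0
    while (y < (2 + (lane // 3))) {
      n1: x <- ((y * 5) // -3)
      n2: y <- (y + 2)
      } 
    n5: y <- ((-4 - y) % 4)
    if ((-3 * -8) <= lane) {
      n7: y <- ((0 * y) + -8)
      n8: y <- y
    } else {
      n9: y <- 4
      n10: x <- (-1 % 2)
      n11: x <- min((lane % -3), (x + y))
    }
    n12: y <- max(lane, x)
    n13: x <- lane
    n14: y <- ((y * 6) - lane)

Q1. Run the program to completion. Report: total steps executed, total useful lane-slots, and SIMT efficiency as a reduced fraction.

Answer: 30 steps, 663 useful, 221/320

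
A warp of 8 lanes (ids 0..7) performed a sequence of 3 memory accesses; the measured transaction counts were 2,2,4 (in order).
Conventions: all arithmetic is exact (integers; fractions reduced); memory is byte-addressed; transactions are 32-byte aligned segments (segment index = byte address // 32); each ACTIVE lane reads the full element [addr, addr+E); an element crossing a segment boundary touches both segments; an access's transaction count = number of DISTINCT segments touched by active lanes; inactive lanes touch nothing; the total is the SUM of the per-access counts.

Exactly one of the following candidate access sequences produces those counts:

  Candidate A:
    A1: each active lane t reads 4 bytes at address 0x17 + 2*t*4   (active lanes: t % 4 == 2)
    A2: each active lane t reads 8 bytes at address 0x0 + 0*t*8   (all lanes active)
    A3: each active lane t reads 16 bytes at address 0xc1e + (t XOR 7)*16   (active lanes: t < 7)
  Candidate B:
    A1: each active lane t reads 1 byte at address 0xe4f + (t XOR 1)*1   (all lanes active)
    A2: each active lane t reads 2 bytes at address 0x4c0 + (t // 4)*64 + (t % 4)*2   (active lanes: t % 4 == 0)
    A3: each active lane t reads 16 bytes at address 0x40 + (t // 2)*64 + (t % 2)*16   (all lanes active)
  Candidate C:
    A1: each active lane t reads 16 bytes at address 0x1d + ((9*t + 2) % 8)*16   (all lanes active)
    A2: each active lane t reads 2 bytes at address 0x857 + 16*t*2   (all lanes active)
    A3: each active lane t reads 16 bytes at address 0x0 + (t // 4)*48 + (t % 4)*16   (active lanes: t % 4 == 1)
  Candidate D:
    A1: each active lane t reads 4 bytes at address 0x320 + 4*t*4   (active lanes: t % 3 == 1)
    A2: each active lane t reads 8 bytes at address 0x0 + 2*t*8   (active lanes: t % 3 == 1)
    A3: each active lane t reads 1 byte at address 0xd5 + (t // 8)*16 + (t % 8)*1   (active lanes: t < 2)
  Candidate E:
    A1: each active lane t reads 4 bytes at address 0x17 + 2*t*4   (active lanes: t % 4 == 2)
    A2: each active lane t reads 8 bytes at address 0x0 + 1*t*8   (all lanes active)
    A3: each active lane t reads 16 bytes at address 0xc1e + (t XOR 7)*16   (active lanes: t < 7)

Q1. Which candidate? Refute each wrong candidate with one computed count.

A: A2 gives 1 transaction, not 2
B: A1 gives 1 transaction, not 2
C: A1 gives 5 transactions, not 2
D: A1 gives 3 transactions, not 2
E: all counts match (2,2,4)

Answer: E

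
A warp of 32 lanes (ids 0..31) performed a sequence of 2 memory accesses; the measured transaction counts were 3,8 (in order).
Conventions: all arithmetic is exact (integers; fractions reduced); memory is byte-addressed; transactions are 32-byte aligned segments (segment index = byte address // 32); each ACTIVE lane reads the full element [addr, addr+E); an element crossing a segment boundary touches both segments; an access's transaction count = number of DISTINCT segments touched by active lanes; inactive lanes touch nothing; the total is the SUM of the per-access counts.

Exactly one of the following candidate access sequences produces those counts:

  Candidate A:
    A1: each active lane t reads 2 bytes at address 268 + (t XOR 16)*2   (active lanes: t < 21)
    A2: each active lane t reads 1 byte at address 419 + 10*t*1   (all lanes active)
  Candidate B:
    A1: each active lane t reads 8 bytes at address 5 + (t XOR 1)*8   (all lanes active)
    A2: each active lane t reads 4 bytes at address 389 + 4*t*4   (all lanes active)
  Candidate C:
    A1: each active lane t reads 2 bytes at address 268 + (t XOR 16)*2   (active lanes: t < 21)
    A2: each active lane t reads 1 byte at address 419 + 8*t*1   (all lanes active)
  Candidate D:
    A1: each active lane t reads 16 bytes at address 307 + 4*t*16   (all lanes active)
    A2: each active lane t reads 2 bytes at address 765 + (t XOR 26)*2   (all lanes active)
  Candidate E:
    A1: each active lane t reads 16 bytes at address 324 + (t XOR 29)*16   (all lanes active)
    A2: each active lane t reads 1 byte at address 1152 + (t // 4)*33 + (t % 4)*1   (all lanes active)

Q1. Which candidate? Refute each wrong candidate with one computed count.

A: A2 gives 10 transactions, not 8
B: A1 gives 9 transactions, not 3
D: A1 gives 64 transactions, not 3
E: A1 gives 17 transactions, not 3
C: all counts match (3,8)

Answer: C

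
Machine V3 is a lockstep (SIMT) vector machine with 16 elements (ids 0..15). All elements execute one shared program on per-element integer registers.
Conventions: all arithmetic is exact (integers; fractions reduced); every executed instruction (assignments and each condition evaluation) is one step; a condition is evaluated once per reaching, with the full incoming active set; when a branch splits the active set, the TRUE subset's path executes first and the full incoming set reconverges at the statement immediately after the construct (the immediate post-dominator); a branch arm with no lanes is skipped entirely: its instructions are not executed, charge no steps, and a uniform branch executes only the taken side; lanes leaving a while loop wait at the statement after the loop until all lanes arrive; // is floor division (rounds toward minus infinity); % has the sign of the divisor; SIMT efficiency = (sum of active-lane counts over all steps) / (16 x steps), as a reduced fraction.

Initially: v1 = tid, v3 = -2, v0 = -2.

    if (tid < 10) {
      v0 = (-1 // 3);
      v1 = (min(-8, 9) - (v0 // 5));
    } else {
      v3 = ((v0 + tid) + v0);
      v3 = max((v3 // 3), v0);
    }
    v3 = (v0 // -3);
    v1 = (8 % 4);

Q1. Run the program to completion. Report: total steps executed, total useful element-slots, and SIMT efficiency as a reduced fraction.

Answer: 7 steps, 80 useful, 5/7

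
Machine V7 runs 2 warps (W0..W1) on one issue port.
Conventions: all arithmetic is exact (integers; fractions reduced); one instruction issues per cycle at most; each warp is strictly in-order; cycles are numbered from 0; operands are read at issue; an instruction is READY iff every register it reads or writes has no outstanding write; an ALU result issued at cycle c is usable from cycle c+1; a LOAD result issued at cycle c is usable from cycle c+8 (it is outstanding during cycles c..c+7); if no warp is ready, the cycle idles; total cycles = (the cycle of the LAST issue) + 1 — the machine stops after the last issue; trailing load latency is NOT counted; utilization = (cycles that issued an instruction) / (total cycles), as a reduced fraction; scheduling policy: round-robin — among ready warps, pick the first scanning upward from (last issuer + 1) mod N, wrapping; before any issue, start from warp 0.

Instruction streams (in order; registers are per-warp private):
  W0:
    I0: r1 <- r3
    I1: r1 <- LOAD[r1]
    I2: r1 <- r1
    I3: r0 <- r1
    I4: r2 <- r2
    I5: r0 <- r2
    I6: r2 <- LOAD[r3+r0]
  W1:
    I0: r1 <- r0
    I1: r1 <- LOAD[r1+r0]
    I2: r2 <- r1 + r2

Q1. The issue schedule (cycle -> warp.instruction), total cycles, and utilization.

cycle 0: W0.I0
cycle 1: W1.I0
cycle 2: W0.I1
cycle 3: W1.I1
cycle 4: idle
cycle 5: idle
cycle 6: idle
cycle 7: idle
cycle 8: idle
cycle 9: idle
cycle 10: W0.I2
cycle 11: W1.I2
cycle 12: W0.I3
cycle 13: W0.I4
cycle 14: W0.I5
cycle 15: W0.I6

Answer: 16 cycles, utilization 5/8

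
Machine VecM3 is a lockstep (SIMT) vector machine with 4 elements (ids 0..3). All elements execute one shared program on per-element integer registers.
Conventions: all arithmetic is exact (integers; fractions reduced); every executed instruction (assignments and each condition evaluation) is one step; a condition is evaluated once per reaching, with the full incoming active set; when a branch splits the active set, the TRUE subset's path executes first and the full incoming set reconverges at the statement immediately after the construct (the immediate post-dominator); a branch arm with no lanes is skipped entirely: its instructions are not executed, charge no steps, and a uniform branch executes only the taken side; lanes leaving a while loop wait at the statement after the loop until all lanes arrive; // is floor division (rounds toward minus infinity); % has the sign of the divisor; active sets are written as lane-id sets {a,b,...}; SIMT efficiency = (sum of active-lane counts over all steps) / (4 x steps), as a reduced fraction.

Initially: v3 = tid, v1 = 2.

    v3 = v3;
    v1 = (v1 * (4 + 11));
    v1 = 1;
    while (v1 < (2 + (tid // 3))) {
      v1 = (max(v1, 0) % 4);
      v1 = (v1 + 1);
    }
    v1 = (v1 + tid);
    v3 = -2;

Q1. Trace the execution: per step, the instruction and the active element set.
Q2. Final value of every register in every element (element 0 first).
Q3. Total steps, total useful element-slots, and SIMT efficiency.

step 0: v3 <- v3                     {0,1,2,3}
step 1: v1 <- (v1 * (4 + 11))        {0,1,2,3}
step 2: v1 <- 1                      {0,1,2,3}
step 3: eval (v1 < (2 + (tid // 3))) {0,1,2,3}
step 4: v1 <- (max(v1, 0) % 4)       {0,1,2,3}
step 5: v1 <- (v1 + 1)               {0,1,2,3}
step 6: eval (v1 < (2 + (tid // 3))) {0,1,2,3}
step 7: v1 <- (max(v1, 0) % 4)       {3}
step 8: v1 <- (v1 + 1)               {3}
step 9: eval (v1 < (2 + (tid // 3))) {3}
step 10: v1 <- (v1 + tid)             {0,1,2,3}
step 11: v3 <- -2                     {0,1,2,3}

Answer: 12 steps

v3: -2,-2,-2,-2
v1: 2,3,4,6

steps = 12; useful = 39; efficiency = 39/48 = 13/16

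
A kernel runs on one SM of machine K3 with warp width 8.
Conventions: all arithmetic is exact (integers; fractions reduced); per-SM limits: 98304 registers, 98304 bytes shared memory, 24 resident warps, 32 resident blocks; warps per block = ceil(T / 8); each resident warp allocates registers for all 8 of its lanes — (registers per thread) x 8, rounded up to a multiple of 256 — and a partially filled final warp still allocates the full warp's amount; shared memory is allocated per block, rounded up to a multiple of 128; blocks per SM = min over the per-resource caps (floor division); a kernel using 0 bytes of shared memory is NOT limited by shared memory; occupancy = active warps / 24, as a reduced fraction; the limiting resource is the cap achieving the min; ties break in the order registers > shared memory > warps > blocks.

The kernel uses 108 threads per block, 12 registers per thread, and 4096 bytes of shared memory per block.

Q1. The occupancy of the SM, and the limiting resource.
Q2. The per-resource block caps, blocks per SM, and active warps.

Answer: occupancy 7/12, limited by warps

registers: 27 blocks
shared memory: 24 blocks
warps: 1 block
blocks: 32 blocks

Answer: 1 block, 14 active warps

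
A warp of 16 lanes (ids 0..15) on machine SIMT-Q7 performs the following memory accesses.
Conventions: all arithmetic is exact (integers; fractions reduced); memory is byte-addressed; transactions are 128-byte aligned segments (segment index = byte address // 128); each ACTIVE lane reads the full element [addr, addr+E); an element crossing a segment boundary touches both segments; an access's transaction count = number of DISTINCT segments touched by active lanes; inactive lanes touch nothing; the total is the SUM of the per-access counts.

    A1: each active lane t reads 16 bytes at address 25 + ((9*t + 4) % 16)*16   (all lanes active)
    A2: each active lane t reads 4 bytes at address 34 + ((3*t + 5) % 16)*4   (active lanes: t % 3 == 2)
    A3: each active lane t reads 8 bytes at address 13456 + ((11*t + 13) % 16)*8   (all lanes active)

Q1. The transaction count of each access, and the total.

A1: 3 transactions
A2: 1 transaction
A3: 2 transactions

Answer: 3,1,2; total 6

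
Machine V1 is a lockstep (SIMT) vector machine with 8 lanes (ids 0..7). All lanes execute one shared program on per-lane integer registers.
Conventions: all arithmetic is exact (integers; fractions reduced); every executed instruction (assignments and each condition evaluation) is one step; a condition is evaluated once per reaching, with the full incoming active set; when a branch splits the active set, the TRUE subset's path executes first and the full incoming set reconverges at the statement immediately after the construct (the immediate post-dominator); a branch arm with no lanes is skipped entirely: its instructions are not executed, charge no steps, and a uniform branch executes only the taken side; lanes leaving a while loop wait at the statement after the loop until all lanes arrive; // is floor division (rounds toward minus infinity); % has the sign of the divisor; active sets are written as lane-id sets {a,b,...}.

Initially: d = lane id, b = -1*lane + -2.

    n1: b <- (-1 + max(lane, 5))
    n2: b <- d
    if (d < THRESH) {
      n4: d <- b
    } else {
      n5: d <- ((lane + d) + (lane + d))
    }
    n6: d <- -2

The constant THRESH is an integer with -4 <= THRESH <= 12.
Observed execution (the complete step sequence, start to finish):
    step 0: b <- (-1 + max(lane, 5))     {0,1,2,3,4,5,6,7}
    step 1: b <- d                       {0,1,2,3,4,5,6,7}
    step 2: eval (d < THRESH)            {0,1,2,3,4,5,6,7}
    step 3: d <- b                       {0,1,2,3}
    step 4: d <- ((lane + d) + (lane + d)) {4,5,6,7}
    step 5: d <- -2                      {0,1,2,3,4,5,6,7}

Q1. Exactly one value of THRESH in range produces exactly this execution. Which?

Answer: THRESH = 4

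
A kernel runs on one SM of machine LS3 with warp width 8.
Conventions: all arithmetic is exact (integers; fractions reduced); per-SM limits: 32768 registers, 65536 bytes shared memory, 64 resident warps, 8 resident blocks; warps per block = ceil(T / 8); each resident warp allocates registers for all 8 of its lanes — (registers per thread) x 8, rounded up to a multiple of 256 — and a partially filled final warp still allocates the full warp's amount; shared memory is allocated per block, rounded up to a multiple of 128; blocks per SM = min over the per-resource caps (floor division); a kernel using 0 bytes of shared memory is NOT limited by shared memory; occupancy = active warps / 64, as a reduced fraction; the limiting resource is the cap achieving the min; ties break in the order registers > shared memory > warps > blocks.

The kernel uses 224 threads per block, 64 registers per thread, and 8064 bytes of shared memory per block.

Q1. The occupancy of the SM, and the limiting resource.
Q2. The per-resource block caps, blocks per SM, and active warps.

Answer: occupancy 7/8, limited by registers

registers: 2 blocks
shared memory: 8 blocks
warps: 2 blocks
blocks: 8 blocks

Answer: 2 blocks, 56 active warps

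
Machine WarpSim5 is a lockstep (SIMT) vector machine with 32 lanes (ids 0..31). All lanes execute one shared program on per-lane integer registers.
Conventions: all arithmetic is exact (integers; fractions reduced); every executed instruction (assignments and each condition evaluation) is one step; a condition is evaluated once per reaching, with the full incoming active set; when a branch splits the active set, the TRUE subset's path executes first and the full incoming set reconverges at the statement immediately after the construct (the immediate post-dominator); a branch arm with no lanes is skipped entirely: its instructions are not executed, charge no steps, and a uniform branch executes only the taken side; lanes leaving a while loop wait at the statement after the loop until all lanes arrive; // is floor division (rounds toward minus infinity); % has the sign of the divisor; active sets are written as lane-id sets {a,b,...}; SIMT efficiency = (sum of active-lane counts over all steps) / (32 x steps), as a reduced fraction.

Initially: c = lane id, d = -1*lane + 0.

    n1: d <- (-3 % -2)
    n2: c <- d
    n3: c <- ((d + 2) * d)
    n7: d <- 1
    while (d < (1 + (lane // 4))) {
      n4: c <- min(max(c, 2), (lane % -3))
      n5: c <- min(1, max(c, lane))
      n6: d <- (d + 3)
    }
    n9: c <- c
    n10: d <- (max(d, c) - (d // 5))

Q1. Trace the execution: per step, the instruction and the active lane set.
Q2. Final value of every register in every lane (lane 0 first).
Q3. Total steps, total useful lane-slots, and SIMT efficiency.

step 0: d <- (-3 % -2)               {0,1,2,3,4,5,6,7,8,9,10,11,12,13,14,15,16,17,18,19,20,21,22,23,24,25,26,27,28,29,30,31}
step 1: c <- d                       {0,1,2,3,4,5,6,7,8,9,10,11,12,13,14,15,16,17,18,19,20,21,22,23,24,25,26,27,28,29,30,31}
step 2: c <- ((d + 2) * d)           {0,1,2,3,4,5,6,7,8,9,10,11,12,13,14,15,16,17,18,19,20,21,22,23,24,25,26,27,28,29,30,31}
step 3: d <- 1                       {0,1,2,3,4,5,6,7,8,9,10,11,12,13,14,15,16,17,18,19,20,21,22,23,24,25,26,27,28,29,30,31}
step 4: eval (d < (1 + (lane // 4))) {0,1,2,3,4,5,6,7,8,9,10,11,12,13,14,15,16,17,18,19,20,21,22,23,24,25,26,27,28,29,30,31}
step 5: c <- min(max(c, 2), (lane % -3)) {4,5,6,7,8,9,10,11,12,13,14,15,16,17,18,19,20,21,22,23,24,25,26,27,28,29,30,31}
step 6: c <- min(1, max(c, lane))    {4,5,6,7,8,9,10,11,12,13,14,15,16,17,18,19,20,21,22,23,24,25,26,27,28,29,30,31}
step 7: d <- (d + 3)                 {4,5,6,7,8,9,10,11,12,13,14,15,16,17,18,19,20,21,22,23,24,25,26,27,28,29,30,31}
step 8: eval (d < (1 + (lane // 4))) {4,5,6,7,8,9,10,11,12,13,14,15,16,17,18,19,20,21,22,23,24,25,26,27,28,29,30,31}
step 9: c <- min(max(c, 2), (lane % -3)) {16,17,18,19,20,21,22,23,24,25,26,27,28,29,30,31}
step 10: c <- min(1, max(c, lane))    {16,17,18,19,20,21,22,23,24,25,26,27,28,29,30,31}
step 11: d <- (d + 3)                 {16,17,18,19,20,21,22,23,24,25,26,27,28,29,30,31}
step 12: eval (d < (1 + (lane // 4))) {16,17,18,19,20,21,22,23,24,25,26,27,28,29,30,31}
step 13: c <- min(max(c, 2), (lane % -3)) {28,29,30,31}
step 14: c <- min(1, max(c, lane))    {28,29,30,31}
step 15: d <- (d + 3)                 {28,29,30,31}
step 16: eval (d < (1 + (lane // 4))) {28,29,30,31}
step 17: c <- c                       {0,1,2,3,4,5,6,7,8,9,10,11,12,13,14,15,16,17,18,19,20,21,22,23,24,25,26,27,28,29,30,31}
step 18: d <- (max(d, c) - (d // 5))  {0,1,2,3,4,5,6,7,8,9,10,11,12,13,14,15,16,17,18,19,20,21,22,23,24,25,26,27,28,29,30,31}

Answer: 19 steps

c: -1,-1,-1,-1,1,1,1,1,1,1,1,1,1,1,1,1,1,1,1,1,1,1,1,1,1,1,1,1,1,1,1,1
d: 1,1,1,1,4,4,4,4,4,4,4,4,4,4,4,4,6,6,6,6,6,6,6,6,6,6,6,6,8,8,8,8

steps = 19; useful = 416; efficiency = 416/608 = 13/19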